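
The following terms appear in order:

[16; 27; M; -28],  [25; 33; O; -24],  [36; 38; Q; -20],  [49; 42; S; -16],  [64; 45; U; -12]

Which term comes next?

First slot: 16, 25, 36, 49, 64 → 81 (perfect squares: 4², 5², 6², …).
Second slot: differences are 6, 5, 4, … (decreasing by 1 each time); 27, 33, 38, 42, 45 → 47.
For the letter, letters move forward 2 places in the alphabet: M, O, Q, S, U → W.
For the fourth slot, +4 each step: -28, -24, -20, -16, -12 → -8.
Combining the parts gives [81; 47; W; -8].

[81; 47; W; -8]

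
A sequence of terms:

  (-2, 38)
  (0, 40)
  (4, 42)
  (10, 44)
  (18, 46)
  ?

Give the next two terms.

(28, 48), (40, 50)

First slot — differences are 2, 4, 6, … (increasing by 2 each time): -2, 0, 4, 10, 18 → 28 → 40.
Second slot — +2 each step: 38, 40, 42, 44, 46 → 48 → 50.
So the next two terms are (28, 48) and (40, 50).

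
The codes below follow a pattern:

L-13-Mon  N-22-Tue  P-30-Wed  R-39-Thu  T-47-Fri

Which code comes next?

Letter: letters move forward 2 places in the alphabet, so L, N, P, R, T → V.
For the second component, alternating steps +9, +8, +9, +8, …: 13, 22, 30, 39, 47 → 56.
For the day, runs through the weekdays Mon→Sun: Mon, Tue, Wed, Thu, Fri → Sat.
Combining the parts gives V-56-Sat.

V-56-Sat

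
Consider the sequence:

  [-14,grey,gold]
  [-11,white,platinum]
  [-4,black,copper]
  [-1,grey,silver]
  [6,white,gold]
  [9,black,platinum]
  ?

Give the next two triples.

[16,grey,copper], [19,white,silver]

First component: alternating steps +3, +7, +3, +7, …; -14, -11, -4, -1, 6, 9 → 16 → 19.
Shade: repeats grey → white → black; grey, white, black, grey, white, black → grey → white.
Metal — repeats gold → platinum → copper → silver: gold, platinum, copper, silver, gold, platinum → copper → silver.
Putting the parts together: [16,grey,copper] and then [19,white,silver].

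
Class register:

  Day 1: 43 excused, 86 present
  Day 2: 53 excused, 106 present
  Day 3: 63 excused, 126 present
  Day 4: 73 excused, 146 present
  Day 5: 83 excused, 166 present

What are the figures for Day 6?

93 excused, 186 present

Excused — +10 each step: 43, 53, 63, 73, 83 → 93.
Present — always 2 × the excused: 86, 106, 126, 146, 166 → 186.
So the next record is 93 excused, 186 present.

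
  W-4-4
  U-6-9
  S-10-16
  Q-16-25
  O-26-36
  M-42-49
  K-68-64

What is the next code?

I-110-81

Letter: W, U, S, Q, O, M, K → I (letters move back 2 places in the alphabet).
Second component: 4, 6, 10, 16, 26, 42, 68 → 110 (each term is the sum of the two before it).
Third component goes 4, 9, 16, 25, 36, 49, 64 → 81 (perfect squares: 2², 3², 4², …).
So the next code is I-110-81.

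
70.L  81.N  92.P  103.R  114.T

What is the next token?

125.V

First component: +11 each step; 70, 81, 92, 103, 114 → 125.
Letter: letters move forward 2 places in the alphabet; L, N, P, R, T → V.
Combining the parts gives 125.V.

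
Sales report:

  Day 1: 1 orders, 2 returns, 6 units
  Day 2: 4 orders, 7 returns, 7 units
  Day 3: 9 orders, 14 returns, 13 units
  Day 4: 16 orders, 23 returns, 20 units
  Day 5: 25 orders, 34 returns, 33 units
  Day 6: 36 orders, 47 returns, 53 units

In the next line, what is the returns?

Returns — differences are 5, 7, 9, … (increasing by 2 each time): 2, 7, 14, 23, 34, 47 → 62.

62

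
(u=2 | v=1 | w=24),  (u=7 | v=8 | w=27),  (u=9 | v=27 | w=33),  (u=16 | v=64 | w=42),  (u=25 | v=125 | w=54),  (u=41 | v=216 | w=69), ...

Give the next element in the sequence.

U goes 2, 7, 9, 16, 25, 41 → 66 (each term is the sum of the two before it).
V — perfect cubes: 1³, 2³, 3³, …: 1, 8, 27, 64, 125, 216 → 343.
W — differences are 3, 6, 9, … (increasing by 3 each time): 24, 27, 33, 42, 54, 69 → 87.
Combining the parts gives (u=66 | v=343 | w=87).

(u=66 | v=343 | w=87)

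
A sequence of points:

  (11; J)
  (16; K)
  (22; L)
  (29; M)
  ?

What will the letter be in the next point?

Letter: letters move forward 1 place in the alphabet, so J, K, L, M → N.

N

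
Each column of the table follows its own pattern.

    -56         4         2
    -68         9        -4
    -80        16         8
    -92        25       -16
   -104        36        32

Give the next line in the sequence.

-116  49  -64

For the first component, −12 each step: -56, -68, -80, -92, -104 → -116.
Second component goes 4, 9, 16, 25, 36 → 49 (perfect squares: 2², 3², 4², …).
For the third component, ×(-2) each step: 2, -4, 8, -16, 32 → -64.
So the next line is -116  49  -64.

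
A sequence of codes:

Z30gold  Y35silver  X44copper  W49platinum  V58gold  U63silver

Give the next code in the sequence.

T72copper

Letter: letters move back 1 place in the alphabet, so Z, Y, X, W, V, U → T.
Second component: 30, 35, 44, 49, 58, 63 → 72 (alternating steps +5, +9, +5, +9, …).
For the metal, repeats gold → silver → copper → platinum: gold, silver, copper, platinum, gold, silver → copper.
Combining the parts gives T72copper.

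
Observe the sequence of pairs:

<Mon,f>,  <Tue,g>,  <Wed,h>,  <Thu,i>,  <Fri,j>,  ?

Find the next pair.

<Sat,k>

Day — runs through the weekdays Mon→Sun: Mon, Tue, Wed, Thu, Fri → Sat.
Letter: letters move forward 1 place in the alphabet; f, g, h, i, j → k.
Putting it together: <Sat,k>.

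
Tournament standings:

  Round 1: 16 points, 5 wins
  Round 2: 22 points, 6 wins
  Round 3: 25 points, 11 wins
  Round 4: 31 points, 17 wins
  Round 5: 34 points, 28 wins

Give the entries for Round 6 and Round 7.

40 points, 45 wins; 43 points, 73 wins

Points goes 16, 22, 25, 31, 34 → 40 → 43 (alternating steps +6, +3, +6, +3, …).
For the wins, each term is the sum of the two before it: 5, 6, 11, 17, 28 → 45 → 73.
Putting the parts together: 40 points, 45 wins and then 43 points, 73 wins.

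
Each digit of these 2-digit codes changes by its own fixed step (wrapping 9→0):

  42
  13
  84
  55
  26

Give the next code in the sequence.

97

First digit: 4, 1, 8, 5, 2 → 9 (−3 each step, mod 10).
Second digit — +1 each step, mod 10: 2, 3, 4, 5, 6 → 7.
So the next code is 97.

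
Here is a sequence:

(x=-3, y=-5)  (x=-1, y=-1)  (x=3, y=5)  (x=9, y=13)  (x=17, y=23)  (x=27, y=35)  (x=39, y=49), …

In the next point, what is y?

Y: differences are 4, 6, 8, … (increasing by 2 each time), so -5, -1, 5, 13, 23, 35, 49 → 65.

65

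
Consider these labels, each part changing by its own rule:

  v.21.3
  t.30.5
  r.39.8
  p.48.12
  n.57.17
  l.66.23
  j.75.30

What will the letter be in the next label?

Letter — letters move back 2 places in the alphabet: v, t, r, p, n, l, j → h.

h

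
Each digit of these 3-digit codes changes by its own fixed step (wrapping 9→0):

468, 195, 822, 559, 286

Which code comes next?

913

First digit: 4, 1, 8, 5, 2 → 9 (−3 each step, mod 10).
Second digit: +3 each step, mod 10; 6, 9, 2, 5, 8 → 1.
Third digit: −3 each step, mod 10; 8, 5, 2, 9, 6 → 3.
Combining the parts gives 913.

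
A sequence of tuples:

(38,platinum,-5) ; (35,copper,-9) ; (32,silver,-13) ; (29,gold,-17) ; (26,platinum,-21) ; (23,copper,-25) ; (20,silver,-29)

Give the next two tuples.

(17,gold,-33), (14,platinum,-37)

First value: −3 each step; 38, 35, 32, 29, 26, 23, 20 → 17 → 14.
For the metal, repeats platinum → copper → silver → gold: platinum, copper, silver, gold, platinum, copper, silver → gold → platinum.
Third value — −4 each step: -5, -9, -13, -17, -21, -25, -29 → -33 → -37.
Putting the parts together: (17,gold,-33) and then (14,platinum,-37).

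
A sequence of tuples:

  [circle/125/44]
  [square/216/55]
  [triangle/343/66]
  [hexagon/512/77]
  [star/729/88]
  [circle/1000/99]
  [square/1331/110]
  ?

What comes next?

[triangle/1728/121]

Shape: repeats circle → square → triangle → hexagon → star; circle, square, triangle, hexagon, star, circle, square → triangle.
Second entry: perfect cubes: 5³, 6³, 7³, …; 125, 216, 343, 512, 729, 1000, 1331 → 1728.
Third entry goes 44, 55, 66, 77, 88, 99, 110 → 121 (+11 each step).
So the next tuple is [triangle/1728/121].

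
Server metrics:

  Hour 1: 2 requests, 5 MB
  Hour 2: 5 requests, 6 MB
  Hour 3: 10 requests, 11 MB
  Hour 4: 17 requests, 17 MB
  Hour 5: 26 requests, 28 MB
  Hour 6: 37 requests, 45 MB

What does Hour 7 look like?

Requests — differences are 3, 5, 7, … (increasing by 2 each time): 2, 5, 10, 17, 26, 37 → 50.
MB: each term is the sum of the two before it, so 5, 6, 11, 17, 28, 45 → 73.
Combining the parts gives 50 requests, 73 MB.

50 requests, 73 MB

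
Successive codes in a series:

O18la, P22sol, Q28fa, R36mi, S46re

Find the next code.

T58do

Letter: letters move forward 1 place in the alphabet, so O, P, Q, R, S → T.
Second component: differences are 4, 6, 8, … (increasing by 2 each time), so 18, 22, 28, 36, 46 → 58.
For the note, runs backward through the solfège scale do→ti: la, sol, fa, mi, re → do.
Putting it together: T58do.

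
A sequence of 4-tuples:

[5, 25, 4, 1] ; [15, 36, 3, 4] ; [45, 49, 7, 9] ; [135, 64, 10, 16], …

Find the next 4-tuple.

First coordinate: 5, 15, 45, 135 → 405 (×3 each step).
Second coordinate: perfect squares: 5², 6², 7², …, so 25, 36, 49, 64 → 81.
Third coordinate goes 4, 3, 7, 10 → 17 (each term is the sum of the two before it).
Fourth coordinate: 1, 4, 9, 16 → 25 (perfect squares: 1², 2², 3², …).
Combining the parts gives [405, 81, 17, 25].

[405, 81, 17, 25]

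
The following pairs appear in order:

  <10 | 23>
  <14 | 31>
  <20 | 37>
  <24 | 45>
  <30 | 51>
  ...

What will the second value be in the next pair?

59

First value — alternating steps +4, +6, +4, +6, …: 10, 14, 20, 24, 30 → 34.
Second value goes 23, 31, 37, 45, 51 → 59 (alternating steps +8, +6, +8, +6, …).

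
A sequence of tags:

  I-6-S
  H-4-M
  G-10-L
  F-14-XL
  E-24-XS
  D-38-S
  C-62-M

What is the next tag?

B-100-L

Letter: I, H, G, F, E, D, C → B (letters move back 1 place in the alphabet).
Second component: each term is the sum of the two before it, so 6, 4, 10, 14, 24, 38, 62 → 100.
Size: repeats S → M → L → XL → XS; S, M, L, XL, XS, S, M → L.
Combining the parts gives B-100-L.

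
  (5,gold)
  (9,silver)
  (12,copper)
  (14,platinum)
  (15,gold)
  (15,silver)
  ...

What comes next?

(14,copper)

First value: 5, 9, 12, 14, 15, 15 → 14 (differences are 4, 3, 2, … (decreasing by 1 each time)).
Metal goes gold, silver, copper, platinum, gold, silver → copper (repeats gold → silver → copper → platinum).
Putting it together: (14,copper).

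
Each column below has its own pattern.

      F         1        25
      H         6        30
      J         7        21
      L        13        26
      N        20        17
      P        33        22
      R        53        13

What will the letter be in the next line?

T

Letter — letters move forward 2 places in the alphabet: F, H, J, L, N, P, R → T.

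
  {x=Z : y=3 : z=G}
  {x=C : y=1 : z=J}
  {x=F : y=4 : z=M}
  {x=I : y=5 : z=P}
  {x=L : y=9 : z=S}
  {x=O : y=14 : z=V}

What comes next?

{x=R : y=23 : z=Y}

X: Z, C, F, I, L, O → R (letters move forward 3 places in the alphabet, wrapping Z→A).
Y — each term is the sum of the two before it: 3, 1, 4, 5, 9, 14 → 23.
Z: letters move forward 3 places in the alphabet, so G, J, M, P, S, V → Y.
So the next element is {x=R : y=23 : z=Y}.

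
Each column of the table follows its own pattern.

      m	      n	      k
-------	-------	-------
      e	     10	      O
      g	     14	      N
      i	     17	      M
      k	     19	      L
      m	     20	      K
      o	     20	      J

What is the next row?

Column m: letters move forward 2 places in the alphabet, so e, g, i, k, m, o → q.
Column n goes 10, 14, 17, 19, 20, 20 → 19 (differences are 4, 3, 2, … (decreasing by 1 each time)).
Column k goes O, N, M, L, K, J → I (letters move back 1 place in the alphabet).
Putting it together: q  19  I.

q  19  I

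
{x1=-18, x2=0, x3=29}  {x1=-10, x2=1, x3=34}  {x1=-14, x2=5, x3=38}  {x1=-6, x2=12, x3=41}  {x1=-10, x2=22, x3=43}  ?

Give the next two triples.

{x1=-2, x2=35, x3=44}, {x1=-6, x2=51, x3=44}

For the x1, alternating steps +8, −4, +8, −4, …: -18, -10, -14, -6, -10 → -2 → -6.
X2: 0, 1, 5, 12, 22 → 35 → 51 (differences are 1, 4, 7, … (increasing by 3 each time)).
X3: differences are 5, 4, 3, … (decreasing by 1 each time), so 29, 34, 38, 41, 43 → 44 → 44.
So the next two triples are {x1=-2, x2=35, x3=44} and {x1=-6, x2=51, x3=44}.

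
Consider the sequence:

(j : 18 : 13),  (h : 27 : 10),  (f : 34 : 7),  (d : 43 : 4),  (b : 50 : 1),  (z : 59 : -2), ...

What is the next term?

Letter goes j, h, f, d, b, z → x (letters move back 2 places in the alphabet, wrapping A→Z).
Second slot — alternating steps +9, +7, +9, +7, …: 18, 27, 34, 43, 50, 59 → 66.
Third slot: −3 each step, so 13, 10, 7, 4, 1, -2 → -5.
So the next term is (x : 66 : -5).

(x : 66 : -5)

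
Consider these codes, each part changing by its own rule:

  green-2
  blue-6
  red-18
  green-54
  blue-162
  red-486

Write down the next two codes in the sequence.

Colour: repeats green → blue → red; green, blue, red, green, blue, red → green → blue.
Second component: ×3 each step, so 2, 6, 18, 54, 162, 486 → 1458 → 4374.
Putting the parts together: green-1458 and then blue-4374.

green-1458, blue-4374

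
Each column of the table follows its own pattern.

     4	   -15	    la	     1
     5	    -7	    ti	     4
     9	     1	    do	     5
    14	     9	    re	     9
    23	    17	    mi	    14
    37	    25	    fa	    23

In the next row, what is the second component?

Second component — +8 each step: -15, -7, 1, 9, 17, 25 → 33.

33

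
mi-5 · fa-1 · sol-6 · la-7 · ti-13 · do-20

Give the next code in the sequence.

re-33

Note: mi, fa, sol, la, ti, do → re (runs through the solfège scale do→ti).
Second component goes 5, 1, 6, 7, 13, 20 → 33 (each term is the sum of the two before it).
Putting it together: re-33.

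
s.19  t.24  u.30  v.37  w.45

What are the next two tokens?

x.54, y.64

Letter: letters move forward 1 place in the alphabet, so s, t, u, v, w → x → y.
Second component: differences are 5, 6, 7, … (increasing by 1 each time); 19, 24, 30, 37, 45 → 54 → 64.
Putting the parts together: x.54 and then y.64.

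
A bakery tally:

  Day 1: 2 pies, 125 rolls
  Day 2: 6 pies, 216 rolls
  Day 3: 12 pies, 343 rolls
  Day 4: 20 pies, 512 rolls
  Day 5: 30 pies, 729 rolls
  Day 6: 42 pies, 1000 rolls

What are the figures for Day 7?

Pies — differences are 4, 6, 8, … (increasing by 2 each time): 2, 6, 12, 20, 30, 42 → 56.
Rolls goes 125, 216, 343, 512, 729, 1000 → 1331 (perfect cubes: 5³, 6³, 7³, …).
Combining the parts gives 56 pies, 1331 rolls.

56 pies, 1331 rolls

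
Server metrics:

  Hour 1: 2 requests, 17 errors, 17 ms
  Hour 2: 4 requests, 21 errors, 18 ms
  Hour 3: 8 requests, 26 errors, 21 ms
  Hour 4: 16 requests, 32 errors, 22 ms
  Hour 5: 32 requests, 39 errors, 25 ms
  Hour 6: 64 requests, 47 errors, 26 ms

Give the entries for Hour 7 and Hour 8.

Requests: ×2 each step; 2, 4, 8, 16, 32, 64 → 128 → 256.
For the errors, differences are 4, 5, 6, … (increasing by 1 each time): 17, 21, 26, 32, 39, 47 → 56 → 66.
Ms: 17, 18, 21, 22, 25, 26 → 29 → 30 (alternating steps +1, +3, +1, +3, …).
So the next two rows are 128 requests, 56 errors, 29 ms and 256 requests, 66 errors, 30 ms.

128 requests, 56 errors, 29 ms; 256 requests, 66 errors, 30 ms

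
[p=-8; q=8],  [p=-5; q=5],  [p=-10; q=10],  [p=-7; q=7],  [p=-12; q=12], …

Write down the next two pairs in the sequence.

[p=-9; q=9], [p=-14; q=14]

P: alternating steps +3, −5, +3, −5, …; -8, -5, -10, -7, -12 → -9 → -14.
Q: always the negative of the p, so 8, 5, 10, 7, 12 → 9 → 14.
So the next two pairs are [p=-9; q=9] and [p=-14; q=14].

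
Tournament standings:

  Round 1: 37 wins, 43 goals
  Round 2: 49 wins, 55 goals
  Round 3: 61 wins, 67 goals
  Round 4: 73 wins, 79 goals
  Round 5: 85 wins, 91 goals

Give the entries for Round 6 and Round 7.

Wins — +12 each step: 37, 49, 61, 73, 85 → 97 → 109.
Goals: always 6 more than the wins, so 43, 55, 67, 79, 91 → 103 → 115.
So the next two records are 97 wins, 103 goals and 109 wins, 115 goals.

97 wins, 103 goals; 109 wins, 115 goals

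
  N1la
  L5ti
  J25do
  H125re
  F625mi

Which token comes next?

D3125fa

Letter — letters move back 2 places in the alphabet: N, L, J, H, F → D.
For the second component, ×5 each step: 1, 5, 25, 125, 625 → 3125.
For the note, runs through the solfège scale do→ti: la, ti, do, re, mi → fa.
Putting it together: D3125fa.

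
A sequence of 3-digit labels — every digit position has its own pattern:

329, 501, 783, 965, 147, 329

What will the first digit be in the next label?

5

First digit: 3, 5, 7, 9, 1, 3 → 5 (+2 each step, mod 10).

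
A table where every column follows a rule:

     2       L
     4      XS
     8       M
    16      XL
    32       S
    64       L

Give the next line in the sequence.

For the first component, ×2 each step: 2, 4, 8, 16, 32, 64 → 128.
Size: L, XS, M, XL, S, L → XS (repeats L → XS → M → XL → S).
So the next line is 128  XS.

128  XS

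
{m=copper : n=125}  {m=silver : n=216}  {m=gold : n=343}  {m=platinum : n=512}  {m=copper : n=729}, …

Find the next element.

{m=silver : n=1000}

M: repeats copper → silver → gold → platinum, so copper, silver, gold, platinum, copper → silver.
For the n, perfect cubes: 5³, 6³, 7³, …: 125, 216, 343, 512, 729 → 1000.
Combining the parts gives {m=silver : n=1000}.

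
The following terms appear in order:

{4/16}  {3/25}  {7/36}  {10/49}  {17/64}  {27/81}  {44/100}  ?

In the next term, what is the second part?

121

First part: each term is the sum of the two before it, so 4, 3, 7, 10, 17, 27, 44 → 71.
Second part goes 16, 25, 36, 49, 64, 81, 100 → 121 (perfect squares: 4², 5², 6², …).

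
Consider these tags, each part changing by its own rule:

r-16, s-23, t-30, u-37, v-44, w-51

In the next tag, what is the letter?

x

Letter: letters move forward 1 place in the alphabet; r, s, t, u, v, w → x.
Second component goes 16, 23, 30, 37, 44, 51 → 58 (+7 each step).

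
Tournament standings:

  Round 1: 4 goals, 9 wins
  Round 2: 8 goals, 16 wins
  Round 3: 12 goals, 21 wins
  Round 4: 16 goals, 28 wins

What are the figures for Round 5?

Goals goes 4, 8, 12, 16 → 20 (+4 each step).
Wins — alternating steps +7, +5, +7, +5, …: 9, 16, 21, 28 → 33.
So the next line is 20 goals, 33 wins.

20 goals, 33 wins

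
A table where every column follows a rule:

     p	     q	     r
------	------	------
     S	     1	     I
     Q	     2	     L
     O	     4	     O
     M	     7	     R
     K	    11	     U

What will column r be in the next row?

X

Column r: I, L, O, R, U → X (letters move forward 3 places in the alphabet).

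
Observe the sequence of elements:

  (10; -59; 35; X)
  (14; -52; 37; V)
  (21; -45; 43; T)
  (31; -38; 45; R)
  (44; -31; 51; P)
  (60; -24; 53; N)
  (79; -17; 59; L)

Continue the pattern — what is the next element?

First part: 10, 14, 21, 31, 44, 60, 79 → 101 (differences are 4, 7, 10, … (increasing by 3 each time)).
Second part: +7 each step; -59, -52, -45, -38, -31, -24, -17 → -10.
For the third part, alternating steps +2, +6, +2, +6, …: 35, 37, 43, 45, 51, 53, 59 → 61.
For the letter, letters move back 2 places in the alphabet: X, V, T, R, P, N, L → J.
Putting it together: (101; -10; 61; J).

(101; -10; 61; J)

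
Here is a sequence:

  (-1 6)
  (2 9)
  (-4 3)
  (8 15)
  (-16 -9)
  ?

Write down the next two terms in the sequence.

(32 39), (-64 -57)

First entry goes -1, 2, -4, 8, -16 → 32 → -64 (×(-2) each step).
Second entry goes 6, 9, 3, 15, -9 → 39 → -57 (always 7 more than the first entry).
Putting the parts together: (32 39) and then (-64 -57).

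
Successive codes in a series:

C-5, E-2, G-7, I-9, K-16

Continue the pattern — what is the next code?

M-25

Letter: letters move forward 2 places in the alphabet; C, E, G, I, K → M.
Second component — each term is the sum of the two before it: 5, 2, 7, 9, 16 → 25.
Putting it together: M-25.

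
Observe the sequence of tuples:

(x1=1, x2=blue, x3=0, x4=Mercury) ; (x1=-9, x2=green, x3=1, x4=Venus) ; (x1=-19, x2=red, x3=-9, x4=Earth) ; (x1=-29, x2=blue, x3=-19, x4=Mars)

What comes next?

X1 — −10 each step: 1, -9, -19, -29 → -39.
X2: blue, green, red, blue → green (repeats blue → green → red).
X3: always the previous value of the x1; 0, 1, -9, -19 → -29.
X4 goes Mercury, Venus, Earth, Mars → Jupiter (runs through the planets Mercury→Neptune).
Combining the parts gives (x1=-39, x2=green, x3=-29, x4=Jupiter).

(x1=-39, x2=green, x3=-29, x4=Jupiter)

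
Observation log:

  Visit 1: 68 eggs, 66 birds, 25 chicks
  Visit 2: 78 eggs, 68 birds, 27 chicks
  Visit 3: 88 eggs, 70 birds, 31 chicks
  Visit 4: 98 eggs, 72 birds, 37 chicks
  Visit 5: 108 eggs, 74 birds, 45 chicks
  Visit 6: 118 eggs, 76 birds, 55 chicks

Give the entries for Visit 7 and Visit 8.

Eggs goes 68, 78, 88, 98, 108, 118 → 128 → 138 (+10 each step).
Birds: +2 each step; 66, 68, 70, 72, 74, 76 → 78 → 80.
Chicks: 25, 27, 31, 37, 45, 55 → 67 → 81 (differences are 2, 4, 6, … (increasing by 2 each time)).
Putting the parts together: 128 eggs, 78 birds, 67 chicks and then 138 eggs, 80 birds, 81 chicks.

128 eggs, 78 birds, 67 chicks; 138 eggs, 80 birds, 81 chicks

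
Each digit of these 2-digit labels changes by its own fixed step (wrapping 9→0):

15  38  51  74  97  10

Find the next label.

33

First digit: 1, 3, 5, 7, 9, 1 → 3 (+2 each step, mod 10).
Second digit: 5, 8, 1, 4, 7, 0 → 3 (+3 each step, mod 10).
Combining the parts gives 33.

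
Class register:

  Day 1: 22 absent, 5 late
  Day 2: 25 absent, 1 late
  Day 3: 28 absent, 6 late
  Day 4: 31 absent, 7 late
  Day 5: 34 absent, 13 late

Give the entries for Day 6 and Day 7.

37 absent, 20 late; 40 absent, 33 late

Absent — +3 each step: 22, 25, 28, 31, 34 → 37 → 40.
Late goes 5, 1, 6, 7, 13 → 20 → 33 (each term is the sum of the two before it).
So the next two lines are 37 absent, 20 late and 40 absent, 33 late.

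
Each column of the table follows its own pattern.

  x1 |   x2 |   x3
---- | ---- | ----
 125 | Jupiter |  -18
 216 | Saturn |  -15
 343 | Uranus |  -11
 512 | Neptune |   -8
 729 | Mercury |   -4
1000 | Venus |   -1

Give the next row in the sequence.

1331  Earth  3

Column x1: perfect cubes: 5³, 6³, 7³, …, so 125, 216, 343, 512, 729, 1000 → 1331.
For the column x2, runs through the planets Mercury→Neptune: Jupiter, Saturn, Uranus, Neptune, Mercury, Venus → Earth.
Column x3 goes -18, -15, -11, -8, -4, -1 → 3 (alternating steps +3, +4, +3, +4, …).
Combining the parts gives 1331  Earth  3.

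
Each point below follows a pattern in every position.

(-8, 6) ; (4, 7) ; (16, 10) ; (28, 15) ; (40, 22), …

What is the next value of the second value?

For the second value, differences are 1, 3, 5, … (increasing by 2 each time): 6, 7, 10, 15, 22 → 31.

31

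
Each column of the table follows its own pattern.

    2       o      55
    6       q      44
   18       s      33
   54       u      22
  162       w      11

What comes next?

486  y  0

First component — ×3 each step: 2, 6, 18, 54, 162 → 486.
Letter: letters move forward 2 places in the alphabet; o, q, s, u, w → y.
Third component: 55, 44, 33, 22, 11 → 0 (−11 each step).
Combining the parts gives 486  y  0.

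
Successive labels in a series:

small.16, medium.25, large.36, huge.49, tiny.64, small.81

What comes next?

medium.100

Size — repeats small → medium → large → huge → tiny: small, medium, large, huge, tiny, small → medium.
Second component: perfect squares: 4², 5², 6², …; 16, 25, 36, 49, 64, 81 → 100.
So the next label is medium.100.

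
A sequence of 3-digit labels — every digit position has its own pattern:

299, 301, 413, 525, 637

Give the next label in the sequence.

749

First digit: +1 each step, mod 10; 2, 3, 4, 5, 6 → 7.
Second digit: +1 each step, mod 10; 9, 0, 1, 2, 3 → 4.
For the third digit, +2 each step, mod 10: 9, 1, 3, 5, 7 → 9.
Putting it together: 749.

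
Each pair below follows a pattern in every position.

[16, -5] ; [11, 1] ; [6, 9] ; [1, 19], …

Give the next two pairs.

First component: 16, 11, 6, 1 → -4 → -9 (−5 each step).
Second component — differences are 6, 8, 10, … (increasing by 2 each time): -5, 1, 9, 19 → 31 → 45.
Putting the parts together: [-4, 31] and then [-9, 45].

[-4, 31], [-9, 45]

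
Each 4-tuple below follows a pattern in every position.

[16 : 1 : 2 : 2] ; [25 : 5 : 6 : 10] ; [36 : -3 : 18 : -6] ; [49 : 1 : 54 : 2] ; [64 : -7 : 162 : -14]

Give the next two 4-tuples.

[81 : -3 : 486 : -6], [100 : -11 : 1458 : -22]

First part — perfect squares: 4², 5², 6², …: 16, 25, 36, 49, 64 → 81 → 100.
Second part: alternating steps +4, −8, +4, −8, …; 1, 5, -3, 1, -7 → -3 → -11.
Third part: 2, 6, 18, 54, 162 → 486 → 1458 (×3 each step).
For the fourth part, always 2 × the second part: 2, 10, -6, 2, -14 → -6 → -22.
So the next two 4-tuples are [81 : -3 : 486 : -6] and [100 : -11 : 1458 : -22].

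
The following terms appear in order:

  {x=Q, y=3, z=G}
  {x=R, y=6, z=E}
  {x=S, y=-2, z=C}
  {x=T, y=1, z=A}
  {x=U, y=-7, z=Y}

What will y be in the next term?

-4

Y: alternating steps +3, −8, +3, −8, …, so 3, 6, -2, 1, -7 → -4.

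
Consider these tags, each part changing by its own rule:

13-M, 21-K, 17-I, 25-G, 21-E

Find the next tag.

First component: alternating steps +8, −4, +8, −4, …, so 13, 21, 17, 25, 21 → 29.
Letter: letters move back 2 places in the alphabet, so M, K, I, G, E → C.
So the next tag is 29-C.

29-C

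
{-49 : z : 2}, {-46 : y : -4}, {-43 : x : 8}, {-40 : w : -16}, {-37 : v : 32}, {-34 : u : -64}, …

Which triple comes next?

{-31 : t : 128}

First coordinate: +3 each step; -49, -46, -43, -40, -37, -34 → -31.
Letter goes z, y, x, w, v, u → t (letters move back 1 place in the alphabet).
For the third coordinate, ×(-2) each step: 2, -4, 8, -16, 32, -64 → 128.
Combining the parts gives {-31 : t : 128}.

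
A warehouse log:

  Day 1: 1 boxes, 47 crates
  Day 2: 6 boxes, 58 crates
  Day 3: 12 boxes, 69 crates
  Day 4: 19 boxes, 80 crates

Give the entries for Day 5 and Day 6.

27 boxes, 91 crates; 36 boxes, 102 crates

Boxes — differences are 5, 6, 7, … (increasing by 1 each time): 1, 6, 12, 19 → 27 → 36.
Crates — +11 each step: 47, 58, 69, 80 → 91 → 102.
So the next two lines are 27 boxes, 91 crates and 36 boxes, 102 crates.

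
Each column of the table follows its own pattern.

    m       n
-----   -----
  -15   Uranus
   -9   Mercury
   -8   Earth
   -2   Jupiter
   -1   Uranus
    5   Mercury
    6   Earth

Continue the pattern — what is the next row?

Column m goes -15, -9, -8, -2, -1, 5, 6 → 12 (alternating steps +6, +1, +6, +1, …).
Column n: Uranus, Mercury, Earth, Jupiter, Uranus, Mercury, Earth → Jupiter (repeats Uranus → Mercury → Earth → Jupiter).
Putting it together: 12  Jupiter.

12  Jupiter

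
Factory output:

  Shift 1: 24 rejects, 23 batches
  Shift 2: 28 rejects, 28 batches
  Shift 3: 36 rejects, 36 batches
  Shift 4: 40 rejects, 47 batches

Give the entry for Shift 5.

48 rejects, 61 batches

Rejects: 24, 28, 36, 40 → 48 (alternating steps +4, +8, +4, +8, …).
Batches — differences are 5, 8, 11, … (increasing by 3 each time): 23, 28, 36, 47 → 61.
Putting it together: 48 rejects, 61 batches.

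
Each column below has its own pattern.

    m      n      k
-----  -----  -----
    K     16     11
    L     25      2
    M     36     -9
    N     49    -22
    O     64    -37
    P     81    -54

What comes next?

Q  100  -73

Column m: letters move forward 1 place in the alphabet; K, L, M, N, O, P → Q.
Column n goes 16, 25, 36, 49, 64, 81 → 100 (perfect squares: 4², 5², 6², …).
Column k — together with the column n always sums to 27: 11, 2, -9, -22, -37, -54 → -73.
Putting it together: Q  100  -73.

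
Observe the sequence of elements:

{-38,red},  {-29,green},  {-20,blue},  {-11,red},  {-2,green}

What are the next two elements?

{7,blue}, {16,red}

First value — +9 each step: -38, -29, -20, -11, -2 → 7 → 16.
Colour: repeats red → green → blue, so red, green, blue, red, green → blue → red.
Putting the parts together: {7,blue} and then {16,red}.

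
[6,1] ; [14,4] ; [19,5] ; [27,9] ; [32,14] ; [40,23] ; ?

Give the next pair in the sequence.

First part: 6, 14, 19, 27, 32, 40 → 45 (alternating steps +8, +5, +8, +5, …).
For the second part, each term is the sum of the two before it: 1, 4, 5, 9, 14, 23 → 37.
Putting it together: [45,37].

[45,37]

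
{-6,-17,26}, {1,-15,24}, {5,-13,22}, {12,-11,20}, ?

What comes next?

First entry: alternating steps +7, +4, +7, +4, …, so -6, 1, 5, 12 → 16.
Second entry: +2 each step; -17, -15, -13, -11 → -9.
Third entry — −2 each step: 26, 24, 22, 20 → 18.
So the next triple is {16,-9,18}.

{16,-9,18}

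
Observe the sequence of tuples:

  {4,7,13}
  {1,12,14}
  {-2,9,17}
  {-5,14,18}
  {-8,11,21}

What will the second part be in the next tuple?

16

First part goes 4, 1, -2, -5, -8 → -11 (−3 each step).
For the second part, alternating steps +5, −3, +5, −3, …: 7, 12, 9, 14, 11 → 16.
Third part: alternating steps +1, +3, +1, +3, …, so 13, 14, 17, 18, 21 → 22.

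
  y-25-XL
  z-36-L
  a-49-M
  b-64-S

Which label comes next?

Letter goes y, z, a, b → c (letters move forward 1 place in the alphabet, wrapping Z→A).
Second component — perfect squares: 5², 6², 7², …: 25, 36, 49, 64 → 81.
Size — runs backward through clothing sizes XS→XL: XL, L, M, S → XS.
Putting it together: c-81-XS.

c-81-XS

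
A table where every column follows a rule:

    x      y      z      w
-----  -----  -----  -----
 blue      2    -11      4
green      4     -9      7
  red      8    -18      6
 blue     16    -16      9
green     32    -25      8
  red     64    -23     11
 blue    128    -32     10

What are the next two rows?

green  256  -30  13; red  512  -39  12

For the column x, repeats blue → green → red: blue, green, red, blue, green, red, blue → green → red.
Column y goes 2, 4, 8, 16, 32, 64, 128 → 256 → 512 (×2 each step).
Column z — alternating steps +2, −9, +2, −9, …: -11, -9, -18, -16, -25, -23, -32 → -30 → -39.
Column w: alternating steps +3, −1, +3, −1, …; 4, 7, 6, 9, 8, 11, 10 → 13 → 12.
So the next two rows are green  256  -30  13 and red  512  -39  12.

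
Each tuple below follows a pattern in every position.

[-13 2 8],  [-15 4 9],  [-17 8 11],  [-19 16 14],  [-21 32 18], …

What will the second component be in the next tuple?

64

First component: −2 each step; -13, -15, -17, -19, -21 → -23.
Second component: ×2 each step, so 2, 4, 8, 16, 32 → 64.
For the third component, differences are 1, 2, 3, … (increasing by 1 each time): 8, 9, 11, 14, 18 → 23.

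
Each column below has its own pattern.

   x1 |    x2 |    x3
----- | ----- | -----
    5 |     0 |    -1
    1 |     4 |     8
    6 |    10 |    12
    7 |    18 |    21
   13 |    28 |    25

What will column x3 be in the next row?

Column x1 — each term is the sum of the two before it: 5, 1, 6, 7, 13 → 20.
Column x2 — differences are 4, 6, 8, … (increasing by 2 each time): 0, 4, 10, 18, 28 → 40.
Column x3: -1, 8, 12, 21, 25 → 34 (alternating steps +9, +4, +9, +4, …).

34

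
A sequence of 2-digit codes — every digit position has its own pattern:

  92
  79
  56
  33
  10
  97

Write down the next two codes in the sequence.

74 then 51

First digit — −2 each step, mod 10: 9, 7, 5, 3, 1, 9 → 7 → 5.
Second digit: −3 each step, mod 10, so 2, 9, 6, 3, 0, 7 → 4 → 1.
Putting the parts together: 74 and then 51.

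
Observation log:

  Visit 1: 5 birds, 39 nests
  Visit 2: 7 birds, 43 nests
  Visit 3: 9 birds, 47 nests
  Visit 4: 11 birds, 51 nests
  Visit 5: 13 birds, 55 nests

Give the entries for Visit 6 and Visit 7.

15 birds, 59 nests; 17 birds, 63 nests

Birds: +2 each step; 5, 7, 9, 11, 13 → 15 → 17.
Nests — +4 each step: 39, 43, 47, 51, 55 → 59 → 63.
Putting the parts together: 15 birds, 59 nests and then 17 birds, 63 nests.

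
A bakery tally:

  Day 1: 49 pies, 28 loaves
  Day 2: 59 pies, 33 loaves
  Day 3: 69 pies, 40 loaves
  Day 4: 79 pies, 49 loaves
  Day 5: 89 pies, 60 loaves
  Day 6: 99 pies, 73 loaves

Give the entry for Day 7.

Pies goes 49, 59, 69, 79, 89, 99 → 109 (+10 each step).
Loaves — differences are 5, 7, 9, … (increasing by 2 each time): 28, 33, 40, 49, 60, 73 → 88.
Putting it together: 109 pies, 88 loaves.

109 pies, 88 loaves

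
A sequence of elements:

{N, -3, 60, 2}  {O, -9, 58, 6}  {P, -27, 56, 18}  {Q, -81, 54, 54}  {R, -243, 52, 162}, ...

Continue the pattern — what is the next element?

{S, -729, 50, 486}

Letter: letters move forward 1 place in the alphabet; N, O, P, Q, R → S.
Second entry: -3, -9, -27, -81, -243 → -729 (×3 each step).
Third entry — −2 each step: 60, 58, 56, 54, 52 → 50.
Fourth entry: ×3 each step; 2, 6, 18, 54, 162 → 486.
Putting it together: {S, -729, 50, 486}.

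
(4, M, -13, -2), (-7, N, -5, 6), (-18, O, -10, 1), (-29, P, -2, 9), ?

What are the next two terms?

(-40, Q, -7, 4), (-51, R, 1, 12)

First coordinate: −11 each step; 4, -7, -18, -29 → -40 → -51.
For the letter, letters move forward 1 place in the alphabet: M, N, O, P → Q → R.
Third coordinate — alternating steps +8, −5, +8, −5, …: -13, -5, -10, -2 → -7 → 1.
Fourth coordinate goes -2, 6, 1, 9 → 4 → 12 (always 11 more than the third coordinate).
So the next two terms are (-40, Q, -7, 4) and (-51, R, 1, 12).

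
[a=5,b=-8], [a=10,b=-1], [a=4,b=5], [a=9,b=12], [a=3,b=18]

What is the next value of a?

A — alternating steps +5, −6, +5, −6, …: 5, 10, 4, 9, 3 → 8.

8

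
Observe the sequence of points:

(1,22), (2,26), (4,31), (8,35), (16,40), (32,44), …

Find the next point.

(64,49)

First coordinate: 1, 2, 4, 8, 16, 32 → 64 (×2 each step).
Second coordinate: alternating steps +4, +5, +4, +5, …, so 22, 26, 31, 35, 40, 44 → 49.
Putting it together: (64,49).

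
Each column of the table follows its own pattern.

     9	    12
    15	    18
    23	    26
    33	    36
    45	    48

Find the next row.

59  62

First component: differences are 6, 8, 10, … (increasing by 2 each time), so 9, 15, 23, 33, 45 → 59.
Second component: always 3 more than the first component, so 12, 18, 26, 36, 48 → 62.
Putting it together: 59  62.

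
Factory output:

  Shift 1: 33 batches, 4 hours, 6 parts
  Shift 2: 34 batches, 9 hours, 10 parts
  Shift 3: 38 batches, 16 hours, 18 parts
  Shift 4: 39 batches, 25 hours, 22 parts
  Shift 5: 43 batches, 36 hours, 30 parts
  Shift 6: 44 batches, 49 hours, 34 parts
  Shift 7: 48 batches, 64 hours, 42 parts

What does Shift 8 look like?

Batches goes 33, 34, 38, 39, 43, 44, 48 → 49 (alternating steps +1, +4, +1, +4, …).
Hours: 4, 9, 16, 25, 36, 49, 64 → 81 (perfect squares: 2², 3², 4², …).
Parts goes 6, 10, 18, 22, 30, 34, 42 → 46 (alternating steps +4, +8, +4, +8, …).
Combining the parts gives 49 batches, 81 hours, 46 parts.

49 batches, 81 hours, 46 parts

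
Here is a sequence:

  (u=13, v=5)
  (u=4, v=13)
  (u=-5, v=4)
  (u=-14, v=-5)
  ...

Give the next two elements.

(u=-23, v=-14), (u=-32, v=-23)

U — −9 each step: 13, 4, -5, -14 → -23 → -32.
V: 5, 13, 4, -5 → -14 → -23 (always the previous value of the u).
So the next two elements are (u=-23, v=-14) and (u=-32, v=-23).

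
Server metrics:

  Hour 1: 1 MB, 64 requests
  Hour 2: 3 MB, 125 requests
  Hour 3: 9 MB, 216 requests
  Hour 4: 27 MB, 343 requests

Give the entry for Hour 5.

MB — ×3 each step: 1, 3, 9, 27 → 81.
Requests — perfect cubes: 4³, 5³, 6³, …: 64, 125, 216, 343 → 512.
Putting it together: 81 MB, 512 requests.

81 MB, 512 requests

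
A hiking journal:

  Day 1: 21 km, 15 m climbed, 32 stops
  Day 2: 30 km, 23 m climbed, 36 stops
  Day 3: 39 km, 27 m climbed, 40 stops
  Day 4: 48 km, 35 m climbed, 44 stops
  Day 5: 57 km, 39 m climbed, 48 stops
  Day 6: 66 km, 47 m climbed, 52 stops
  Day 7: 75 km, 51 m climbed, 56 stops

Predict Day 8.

84 km, 59 m climbed, 60 stops

Km goes 21, 30, 39, 48, 57, 66, 75 → 84 (+9 each step).
M climbed goes 15, 23, 27, 35, 39, 47, 51 → 59 (alternating steps +8, +4, +8, +4, …).
Stops: +4 each step; 32, 36, 40, 44, 48, 52, 56 → 60.
So the next row is 84 km, 59 m climbed, 60 stops.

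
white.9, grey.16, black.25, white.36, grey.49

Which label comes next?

black.64

Shade goes white, grey, black, white, grey → black (repeats white → grey → black).
Second component: perfect squares: 3², 4², 5², …; 9, 16, 25, 36, 49 → 64.
Putting it together: black.64.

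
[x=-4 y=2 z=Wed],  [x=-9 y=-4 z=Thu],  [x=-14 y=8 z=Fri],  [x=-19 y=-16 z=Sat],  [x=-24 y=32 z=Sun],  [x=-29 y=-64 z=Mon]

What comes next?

X: -4, -9, -14, -19, -24, -29 → -34 (−5 each step).
For the y, ×(-2) each step: 2, -4, 8, -16, 32, -64 → 128.
Z goes Wed, Thu, Fri, Sat, Sun, Mon → Tue (runs through the weekdays Mon→Sun).
Putting it together: [x=-34 y=128 z=Tue].

[x=-34 y=128 z=Tue]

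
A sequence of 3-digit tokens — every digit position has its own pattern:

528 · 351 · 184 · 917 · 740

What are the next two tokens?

573 then 306

For the first digit, −2 each step, mod 10: 5, 3, 1, 9, 7 → 5 → 3.
Second digit: +3 each step, mod 10; 2, 5, 8, 1, 4 → 7 → 0.
Third digit goes 8, 1, 4, 7, 0 → 3 → 6 (+3 each step, mod 10).
Putting the parts together: 573 and then 306.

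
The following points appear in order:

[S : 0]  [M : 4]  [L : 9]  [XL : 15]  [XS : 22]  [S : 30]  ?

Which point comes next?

[M : 39]

Size: repeats S → M → L → XL → XS; S, M, L, XL, XS, S → M.
Second part goes 0, 4, 9, 15, 22, 30 → 39 (differences are 4, 5, 6, … (increasing by 1 each time)).
Combining the parts gives [M : 39].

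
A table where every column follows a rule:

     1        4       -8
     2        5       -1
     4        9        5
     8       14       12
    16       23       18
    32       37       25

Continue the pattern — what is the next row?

First component: ×2 each step; 1, 2, 4, 8, 16, 32 → 64.
Second component goes 4, 5, 9, 14, 23, 37 → 60 (each term is the sum of the two before it).
For the third component, alternating steps +7, +6, +7, +6, …: -8, -1, 5, 12, 18, 25 → 31.
Combining the parts gives 64  60  31.

64  60  31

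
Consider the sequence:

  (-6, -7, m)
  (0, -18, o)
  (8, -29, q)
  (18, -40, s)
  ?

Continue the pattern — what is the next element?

First component: differences are 6, 8, 10, … (increasing by 2 each time); -6, 0, 8, 18 → 30.
Second component: −11 each step, so -7, -18, -29, -40 → -51.
Letter goes m, o, q, s → u (letters move forward 2 places in the alphabet).
So the next element is (30, -51, u).

(30, -51, u)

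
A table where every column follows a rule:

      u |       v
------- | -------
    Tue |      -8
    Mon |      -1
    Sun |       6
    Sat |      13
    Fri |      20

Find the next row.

Thu  27

Column u: Tue, Mon, Sun, Sat, Fri → Thu (runs backward through the weekdays Mon→Sun).
Column v: +7 each step, so -8, -1, 6, 13, 20 → 27.
So the next row is Thu  27.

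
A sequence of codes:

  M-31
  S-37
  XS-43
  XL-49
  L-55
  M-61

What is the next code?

S-67

Size: repeats M → S → XS → XL → L, so M, S, XS, XL, L, M → S.
Second component: +6 each step, so 31, 37, 43, 49, 55, 61 → 67.
So the next code is S-67.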